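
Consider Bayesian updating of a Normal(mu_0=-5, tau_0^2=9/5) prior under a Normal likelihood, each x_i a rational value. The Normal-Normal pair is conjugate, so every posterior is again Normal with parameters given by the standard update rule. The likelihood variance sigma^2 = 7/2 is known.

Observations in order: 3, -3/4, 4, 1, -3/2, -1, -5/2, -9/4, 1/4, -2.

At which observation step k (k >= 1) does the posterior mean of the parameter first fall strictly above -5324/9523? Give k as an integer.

k = 4

obs 1: x=3 → posterior Normal(-121/53, 63/53)
obs 2: x=-3/4 → posterior Normal(-269/142, 63/71)
obs 3: x=4 → posterior Normal(-125/178, 63/89)
obs 4: x=1 → posterior Normal(-89/214, 63/107)
obs 5: x=-3/2 → posterior Normal(-143/250, 63/125)
obs 6: x=-1 → posterior Normal(-179/286, 63/143)
obs 7: x=-5/2 → posterior Normal(-269/322, 9/23)
obs 8: x=-9/4 → posterior Normal(-175/179, 63/179)
obs 9: x=1/4 → posterior Normal(-341/394, 63/197)
obs 10: x=-2 → posterior Normal(-413/430, 63/215)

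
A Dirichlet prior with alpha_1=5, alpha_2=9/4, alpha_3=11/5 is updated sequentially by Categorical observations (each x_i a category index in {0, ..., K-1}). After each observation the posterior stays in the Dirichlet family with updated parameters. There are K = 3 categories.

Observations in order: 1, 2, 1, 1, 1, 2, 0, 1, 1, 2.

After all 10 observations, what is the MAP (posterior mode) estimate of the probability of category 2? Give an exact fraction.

12/47

obs 1: x=1 → posterior Dirichlet(5, 13/4, 11/5)
obs 2: x=2 → posterior Dirichlet(5, 13/4, 16/5)
obs 3: x=1 → posterior Dirichlet(5, 17/4, 16/5)
obs 4: x=1 → posterior Dirichlet(5, 21/4, 16/5)
obs 5: x=1 → posterior Dirichlet(5, 25/4, 16/5)
obs 6: x=2 → posterior Dirichlet(5, 25/4, 21/5)
obs 7: x=0 → posterior Dirichlet(6, 25/4, 21/5)
obs 8: x=1 → posterior Dirichlet(6, 29/4, 21/5)
obs 9: x=1 → posterior Dirichlet(6, 33/4, 21/5)
obs 10: x=2 → posterior Dirichlet(6, 33/4, 26/5)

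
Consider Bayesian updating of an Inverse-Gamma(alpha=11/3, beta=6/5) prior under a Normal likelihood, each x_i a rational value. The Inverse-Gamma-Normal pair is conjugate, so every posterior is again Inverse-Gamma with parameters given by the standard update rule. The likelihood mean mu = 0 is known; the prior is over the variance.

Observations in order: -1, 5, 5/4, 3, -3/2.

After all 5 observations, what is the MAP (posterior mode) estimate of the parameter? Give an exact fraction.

9891/3440

obs 1: x=-1 → posterior Inverse-Gamma(25/6, 17/10)
obs 2: x=5 → posterior Inverse-Gamma(14/3, 71/5)
obs 3: x=5/4 → posterior Inverse-Gamma(31/6, 2397/160)
obs 4: x=3 → posterior Inverse-Gamma(17/3, 3117/160)
obs 5: x=-3/2 → posterior Inverse-Gamma(37/6, 3297/160)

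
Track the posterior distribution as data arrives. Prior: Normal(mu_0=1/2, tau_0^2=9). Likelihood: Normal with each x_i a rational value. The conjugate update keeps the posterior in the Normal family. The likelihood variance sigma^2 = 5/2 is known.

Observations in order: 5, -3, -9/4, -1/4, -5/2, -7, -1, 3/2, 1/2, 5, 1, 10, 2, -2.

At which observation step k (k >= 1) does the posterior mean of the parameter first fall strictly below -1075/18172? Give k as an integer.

obs 1: x=5 → posterior Normal(185/46, 45/23)
obs 2: x=-3 → posterior Normal(77/82, 45/41)
obs 3: x=-9/4 → posterior Normal(-2/59, 45/59)
obs 4: x=-1/4 → posterior Normal(-13/154, 45/77)
obs 5: x=-5/2 → posterior Normal(-103/190, 9/19)
obs 6: x=-7 → posterior Normal(-355/226, 45/113)
obs 7: x=-1 → posterior Normal(-391/262, 45/131)
obs 8: x=3/2 → posterior Normal(-337/298, 45/149)
obs 9: x=1/2 → posterior Normal(-319/334, 45/167)
obs 10: x=5 → posterior Normal(-139/370, 9/37)
obs 11: x=1 → posterior Normal(-103/406, 45/203)
obs 12: x=10 → posterior Normal(257/442, 45/221)
obs 13: x=2 → posterior Normal(329/478, 45/239)
obs 14: x=-2 → posterior Normal(1/2, 45/257)

k = 4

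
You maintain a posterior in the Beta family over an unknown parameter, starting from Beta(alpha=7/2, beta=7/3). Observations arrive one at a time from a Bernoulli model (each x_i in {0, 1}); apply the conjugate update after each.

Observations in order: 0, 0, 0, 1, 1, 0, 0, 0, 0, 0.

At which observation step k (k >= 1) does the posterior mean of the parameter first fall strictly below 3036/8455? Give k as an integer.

k = 10

obs 1: x=0 → posterior Beta(7/2, 10/3)
obs 2: x=0 → posterior Beta(7/2, 13/3)
obs 3: x=0 → posterior Beta(7/2, 16/3)
obs 4: x=1 → posterior Beta(9/2, 16/3)
obs 5: x=1 → posterior Beta(11/2, 16/3)
obs 6: x=0 → posterior Beta(11/2, 19/3)
obs 7: x=0 → posterior Beta(11/2, 22/3)
obs 8: x=0 → posterior Beta(11/2, 25/3)
obs 9: x=0 → posterior Beta(11/2, 28/3)
obs 10: x=0 → posterior Beta(11/2, 31/3)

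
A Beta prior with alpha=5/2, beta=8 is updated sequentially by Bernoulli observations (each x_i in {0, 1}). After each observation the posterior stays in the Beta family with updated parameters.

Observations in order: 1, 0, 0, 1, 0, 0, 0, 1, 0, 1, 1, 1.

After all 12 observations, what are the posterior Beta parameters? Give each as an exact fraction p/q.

obs 1: x=1 → posterior Beta(7/2, 8)
obs 2: x=0 → posterior Beta(7/2, 9)
obs 3: x=0 → posterior Beta(7/2, 10)
obs 4: x=1 → posterior Beta(9/2, 10)
obs 5: x=0 → posterior Beta(9/2, 11)
obs 6: x=0 → posterior Beta(9/2, 12)
obs 7: x=0 → posterior Beta(9/2, 13)
obs 8: x=1 → posterior Beta(11/2, 13)
obs 9: x=0 → posterior Beta(11/2, 14)
obs 10: x=1 → posterior Beta(13/2, 14)
obs 11: x=1 → posterior Beta(15/2, 14)
obs 12: x=1 → posterior Beta(17/2, 14)

alpha=17/2, beta=14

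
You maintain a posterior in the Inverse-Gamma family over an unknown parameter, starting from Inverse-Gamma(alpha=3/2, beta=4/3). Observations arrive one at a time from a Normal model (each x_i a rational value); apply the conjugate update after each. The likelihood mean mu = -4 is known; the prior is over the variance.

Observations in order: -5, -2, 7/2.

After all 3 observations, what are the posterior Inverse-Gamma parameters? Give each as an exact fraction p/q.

alpha=3, beta=767/24

obs 1: x=-5 → posterior Inverse-Gamma(2, 11/6)
obs 2: x=-2 → posterior Inverse-Gamma(5/2, 23/6)
obs 3: x=7/2 → posterior Inverse-Gamma(3, 767/24)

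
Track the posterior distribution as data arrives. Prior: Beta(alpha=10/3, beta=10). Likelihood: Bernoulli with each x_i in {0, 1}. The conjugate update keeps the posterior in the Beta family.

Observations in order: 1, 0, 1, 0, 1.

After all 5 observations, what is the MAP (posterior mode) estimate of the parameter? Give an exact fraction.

obs 1: x=1 → posterior Beta(13/3, 10)
obs 2: x=0 → posterior Beta(13/3, 11)
obs 3: x=1 → posterior Beta(16/3, 11)
obs 4: x=0 → posterior Beta(16/3, 12)
obs 5: x=1 → posterior Beta(19/3, 12)

16/49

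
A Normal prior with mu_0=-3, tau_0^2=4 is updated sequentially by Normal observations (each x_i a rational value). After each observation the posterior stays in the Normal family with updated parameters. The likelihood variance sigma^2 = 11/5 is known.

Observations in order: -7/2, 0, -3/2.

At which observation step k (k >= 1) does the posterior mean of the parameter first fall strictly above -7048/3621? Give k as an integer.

k = 3

obs 1: x=-7/2 → posterior Normal(-103/31, 44/31)
obs 2: x=0 → posterior Normal(-103/51, 44/51)
obs 3: x=-3/2 → posterior Normal(-133/71, 44/71)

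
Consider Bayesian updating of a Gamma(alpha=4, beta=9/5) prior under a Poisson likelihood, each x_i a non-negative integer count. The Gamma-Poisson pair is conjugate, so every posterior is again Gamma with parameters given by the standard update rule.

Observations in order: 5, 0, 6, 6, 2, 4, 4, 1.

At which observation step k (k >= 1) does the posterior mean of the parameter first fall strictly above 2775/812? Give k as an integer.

obs 1: x=5 → posterior Gamma(9, 14/5)
obs 2: x=0 → posterior Gamma(9, 19/5)
obs 3: x=6 → posterior Gamma(15, 24/5)
obs 4: x=6 → posterior Gamma(21, 29/5)
obs 5: x=2 → posterior Gamma(23, 34/5)
obs 6: x=4 → posterior Gamma(27, 39/5)
obs 7: x=4 → posterior Gamma(31, 44/5)
obs 8: x=1 → posterior Gamma(32, 49/5)

k = 4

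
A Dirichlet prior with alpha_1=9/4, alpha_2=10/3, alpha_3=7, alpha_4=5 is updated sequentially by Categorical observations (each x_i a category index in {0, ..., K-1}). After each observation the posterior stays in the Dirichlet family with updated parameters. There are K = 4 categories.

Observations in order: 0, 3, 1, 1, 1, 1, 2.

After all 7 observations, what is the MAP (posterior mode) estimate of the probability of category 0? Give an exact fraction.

obs 1: x=0 → posterior Dirichlet(13/4, 10/3, 7, 5)
obs 2: x=3 → posterior Dirichlet(13/4, 10/3, 7, 6)
obs 3: x=1 → posterior Dirichlet(13/4, 13/3, 7, 6)
obs 4: x=1 → posterior Dirichlet(13/4, 16/3, 7, 6)
obs 5: x=1 → posterior Dirichlet(13/4, 19/3, 7, 6)
obs 6: x=1 → posterior Dirichlet(13/4, 22/3, 7, 6)
obs 7: x=2 → posterior Dirichlet(13/4, 22/3, 8, 6)

27/247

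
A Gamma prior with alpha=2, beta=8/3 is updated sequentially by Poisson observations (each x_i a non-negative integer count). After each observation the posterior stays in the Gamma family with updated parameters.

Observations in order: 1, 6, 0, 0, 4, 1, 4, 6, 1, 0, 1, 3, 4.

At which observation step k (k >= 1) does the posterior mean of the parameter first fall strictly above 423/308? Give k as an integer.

obs 1: x=1 → posterior Gamma(3, 11/3)
obs 2: x=6 → posterior Gamma(9, 14/3)
obs 3: x=0 → posterior Gamma(9, 17/3)
obs 4: x=0 → posterior Gamma(9, 20/3)
obs 5: x=4 → posterior Gamma(13, 23/3)
obs 6: x=1 → posterior Gamma(14, 26/3)
obs 7: x=4 → posterior Gamma(18, 29/3)
obs 8: x=6 → posterior Gamma(24, 32/3)
obs 9: x=1 → posterior Gamma(25, 35/3)
obs 10: x=0 → posterior Gamma(25, 38/3)
obs 11: x=1 → posterior Gamma(26, 41/3)
obs 12: x=3 → posterior Gamma(29, 44/3)
obs 13: x=4 → posterior Gamma(33, 47/3)

k = 2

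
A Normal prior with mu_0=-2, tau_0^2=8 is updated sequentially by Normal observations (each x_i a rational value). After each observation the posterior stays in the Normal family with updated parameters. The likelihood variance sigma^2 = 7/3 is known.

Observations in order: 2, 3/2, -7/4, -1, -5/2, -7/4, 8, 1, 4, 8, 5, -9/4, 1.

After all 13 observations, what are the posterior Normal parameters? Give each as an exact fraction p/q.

mu_0=496/319, tau_0^2=56/319

obs 1: x=2 → posterior Normal(34/31, 56/31)
obs 2: x=3/2 → posterior Normal(14/11, 56/55)
obs 3: x=-7/4 → posterior Normal(28/79, 56/79)
obs 4: x=-1 → posterior Normal(4/103, 56/103)
obs 5: x=-5/2 → posterior Normal(-56/127, 56/127)
obs 6: x=-7/4 → posterior Normal(-98/151, 56/151)
obs 7: x=8 → posterior Normal(94/175, 8/25)
obs 8: x=1 → posterior Normal(118/199, 56/199)
obs 9: x=4 → posterior Normal(214/223, 56/223)
obs 10: x=8 → posterior Normal(406/247, 56/247)
obs 11: x=5 → posterior Normal(526/271, 56/271)
obs 12: x=-9/4 → posterior Normal(8/5, 56/295)
obs 13: x=1 → posterior Normal(496/319, 56/319)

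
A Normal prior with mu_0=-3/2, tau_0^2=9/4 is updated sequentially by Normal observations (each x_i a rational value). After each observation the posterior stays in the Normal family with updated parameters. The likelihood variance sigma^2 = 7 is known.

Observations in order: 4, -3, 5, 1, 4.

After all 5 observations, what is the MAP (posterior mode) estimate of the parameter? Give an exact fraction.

57/73

obs 1: x=4 → posterior Normal(-6/37, 63/37)
obs 2: x=-3 → posterior Normal(-33/46, 63/46)
obs 3: x=5 → posterior Normal(12/55, 63/55)
obs 4: x=1 → posterior Normal(21/64, 63/64)
obs 5: x=4 → posterior Normal(57/73, 63/73)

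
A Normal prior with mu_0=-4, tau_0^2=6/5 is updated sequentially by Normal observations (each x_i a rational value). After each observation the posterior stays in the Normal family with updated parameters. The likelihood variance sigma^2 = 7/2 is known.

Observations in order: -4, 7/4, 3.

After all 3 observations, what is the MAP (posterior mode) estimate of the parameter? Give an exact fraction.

-131/71

obs 1: x=-4 → posterior Normal(-4, 42/47)
obs 2: x=7/4 → posterior Normal(-167/59, 42/59)
obs 3: x=3 → posterior Normal(-131/71, 42/71)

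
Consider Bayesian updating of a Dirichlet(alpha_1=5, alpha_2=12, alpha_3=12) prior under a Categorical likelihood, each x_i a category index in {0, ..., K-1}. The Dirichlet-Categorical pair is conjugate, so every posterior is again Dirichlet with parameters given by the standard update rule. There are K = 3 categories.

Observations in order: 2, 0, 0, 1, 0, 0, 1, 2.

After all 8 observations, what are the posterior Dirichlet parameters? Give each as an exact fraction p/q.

alpha_1=9, alpha_2=14, alpha_3=14

obs 1: x=2 → posterior Dirichlet(5, 12, 13)
obs 2: x=0 → posterior Dirichlet(6, 12, 13)
obs 3: x=0 → posterior Dirichlet(7, 12, 13)
obs 4: x=1 → posterior Dirichlet(7, 13, 13)
obs 5: x=0 → posterior Dirichlet(8, 13, 13)
obs 6: x=0 → posterior Dirichlet(9, 13, 13)
obs 7: x=1 → posterior Dirichlet(9, 14, 13)
obs 8: x=2 → posterior Dirichlet(9, 14, 14)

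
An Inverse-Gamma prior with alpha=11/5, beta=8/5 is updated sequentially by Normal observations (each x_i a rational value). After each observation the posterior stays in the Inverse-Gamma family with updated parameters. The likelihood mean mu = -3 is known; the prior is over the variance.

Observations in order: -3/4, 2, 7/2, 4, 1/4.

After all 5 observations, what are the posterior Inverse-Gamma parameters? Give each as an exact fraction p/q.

obs 1: x=-3/4 → posterior Inverse-Gamma(27/10, 661/160)
obs 2: x=2 → posterior Inverse-Gamma(16/5, 2661/160)
obs 3: x=7/2 → posterior Inverse-Gamma(37/10, 6041/160)
obs 4: x=4 → posterior Inverse-Gamma(21/5, 9961/160)
obs 5: x=1/4 → posterior Inverse-Gamma(47/10, 5403/80)

alpha=47/10, beta=5403/80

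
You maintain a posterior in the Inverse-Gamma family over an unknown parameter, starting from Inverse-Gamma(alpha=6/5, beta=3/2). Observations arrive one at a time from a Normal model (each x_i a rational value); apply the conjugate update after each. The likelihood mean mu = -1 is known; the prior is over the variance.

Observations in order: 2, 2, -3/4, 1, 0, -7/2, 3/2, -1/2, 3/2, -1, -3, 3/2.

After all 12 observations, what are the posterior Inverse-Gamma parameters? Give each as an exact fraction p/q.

alpha=36/5, beta=885/32

obs 1: x=2 → posterior Inverse-Gamma(17/10, 6)
obs 2: x=2 → posterior Inverse-Gamma(11/5, 21/2)
obs 3: x=-3/4 → posterior Inverse-Gamma(27/10, 337/32)
obs 4: x=1 → posterior Inverse-Gamma(16/5, 401/32)
obs 5: x=0 → posterior Inverse-Gamma(37/10, 417/32)
obs 6: x=-7/2 → posterior Inverse-Gamma(21/5, 517/32)
obs 7: x=3/2 → posterior Inverse-Gamma(47/10, 617/32)
obs 8: x=-1/2 → posterior Inverse-Gamma(26/5, 621/32)
obs 9: x=3/2 → posterior Inverse-Gamma(57/10, 721/32)
obs 10: x=-1 → posterior Inverse-Gamma(31/5, 721/32)
obs 11: x=-3 → posterior Inverse-Gamma(67/10, 785/32)
obs 12: x=3/2 → posterior Inverse-Gamma(36/5, 885/32)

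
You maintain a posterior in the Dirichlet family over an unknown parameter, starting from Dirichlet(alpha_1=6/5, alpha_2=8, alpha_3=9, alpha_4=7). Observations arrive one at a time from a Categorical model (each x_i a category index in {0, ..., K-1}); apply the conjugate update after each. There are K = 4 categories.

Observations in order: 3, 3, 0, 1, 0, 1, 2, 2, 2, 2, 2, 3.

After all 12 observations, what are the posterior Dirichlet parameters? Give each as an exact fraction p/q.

obs 1: x=3 → posterior Dirichlet(6/5, 8, 9, 8)
obs 2: x=3 → posterior Dirichlet(6/5, 8, 9, 9)
obs 3: x=0 → posterior Dirichlet(11/5, 8, 9, 9)
obs 4: x=1 → posterior Dirichlet(11/5, 9, 9, 9)
obs 5: x=0 → posterior Dirichlet(16/5, 9, 9, 9)
obs 6: x=1 → posterior Dirichlet(16/5, 10, 9, 9)
obs 7: x=2 → posterior Dirichlet(16/5, 10, 10, 9)
obs 8: x=2 → posterior Dirichlet(16/5, 10, 11, 9)
obs 9: x=2 → posterior Dirichlet(16/5, 10, 12, 9)
obs 10: x=2 → posterior Dirichlet(16/5, 10, 13, 9)
obs 11: x=2 → posterior Dirichlet(16/5, 10, 14, 9)
obs 12: x=3 → posterior Dirichlet(16/5, 10, 14, 10)

alpha_1=16/5, alpha_2=10, alpha_3=14, alpha_4=10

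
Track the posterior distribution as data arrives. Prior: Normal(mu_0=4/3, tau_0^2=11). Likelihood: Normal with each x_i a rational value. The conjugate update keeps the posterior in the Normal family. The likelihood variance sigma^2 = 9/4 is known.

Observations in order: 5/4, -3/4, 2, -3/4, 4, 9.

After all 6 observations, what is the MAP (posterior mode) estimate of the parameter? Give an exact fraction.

661/273

obs 1: x=5/4 → posterior Normal(67/53, 99/53)
obs 2: x=-3/4 → posterior Normal(34/97, 99/97)
obs 3: x=2 → posterior Normal(122/141, 33/47)
obs 4: x=-3/4 → posterior Normal(89/185, 99/185)
obs 5: x=4 → posterior Normal(265/229, 99/229)
obs 6: x=9 → posterior Normal(661/273, 33/91)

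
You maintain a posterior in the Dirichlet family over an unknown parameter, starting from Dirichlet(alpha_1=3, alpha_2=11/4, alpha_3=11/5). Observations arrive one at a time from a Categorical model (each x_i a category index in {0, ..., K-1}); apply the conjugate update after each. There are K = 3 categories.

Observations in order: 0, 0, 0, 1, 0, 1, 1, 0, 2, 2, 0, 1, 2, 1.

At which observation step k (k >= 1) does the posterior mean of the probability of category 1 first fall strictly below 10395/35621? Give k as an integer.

k = 2

obs 1: x=0 → posterior Dirichlet(4, 11/4, 11/5)
obs 2: x=0 → posterior Dirichlet(5, 11/4, 11/5)
obs 3: x=0 → posterior Dirichlet(6, 11/4, 11/5)
obs 4: x=1 → posterior Dirichlet(6, 15/4, 11/5)
obs 5: x=0 → posterior Dirichlet(7, 15/4, 11/5)
obs 6: x=1 → posterior Dirichlet(7, 19/4, 11/5)
obs 7: x=1 → posterior Dirichlet(7, 23/4, 11/5)
obs 8: x=0 → posterior Dirichlet(8, 23/4, 11/5)
obs 9: x=2 → posterior Dirichlet(8, 23/4, 16/5)
obs 10: x=2 → posterior Dirichlet(8, 23/4, 21/5)
obs 11: x=0 → posterior Dirichlet(9, 23/4, 21/5)
obs 12: x=1 → posterior Dirichlet(9, 27/4, 21/5)
obs 13: x=2 → posterior Dirichlet(9, 27/4, 26/5)
obs 14: x=1 → posterior Dirichlet(9, 31/4, 26/5)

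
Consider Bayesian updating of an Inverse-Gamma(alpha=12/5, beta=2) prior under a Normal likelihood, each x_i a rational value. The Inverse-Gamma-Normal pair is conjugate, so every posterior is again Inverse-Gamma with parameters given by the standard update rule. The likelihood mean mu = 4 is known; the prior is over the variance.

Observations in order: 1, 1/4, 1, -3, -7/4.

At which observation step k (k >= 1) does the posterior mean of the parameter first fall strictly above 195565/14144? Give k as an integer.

obs 1: x=1 → posterior Inverse-Gamma(29/10, 13/2)
obs 2: x=1/4 → posterior Inverse-Gamma(17/5, 433/32)
obs 3: x=1 → posterior Inverse-Gamma(39/10, 577/32)
obs 4: x=-3 → posterior Inverse-Gamma(22/5, 1361/32)
obs 5: x=-7/4 → posterior Inverse-Gamma(49/10, 945/16)

k = 5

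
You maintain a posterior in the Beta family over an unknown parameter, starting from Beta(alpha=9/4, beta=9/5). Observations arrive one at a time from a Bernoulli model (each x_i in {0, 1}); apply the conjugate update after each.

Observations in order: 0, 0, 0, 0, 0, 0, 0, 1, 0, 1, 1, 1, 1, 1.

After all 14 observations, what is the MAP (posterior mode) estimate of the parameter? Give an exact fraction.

obs 1: x=0 → posterior Beta(9/4, 14/5)
obs 2: x=0 → posterior Beta(9/4, 19/5)
obs 3: x=0 → posterior Beta(9/4, 24/5)
obs 4: x=0 → posterior Beta(9/4, 29/5)
obs 5: x=0 → posterior Beta(9/4, 34/5)
obs 6: x=0 → posterior Beta(9/4, 39/5)
obs 7: x=0 → posterior Beta(9/4, 44/5)
obs 8: x=1 → posterior Beta(13/4, 44/5)
obs 9: x=0 → posterior Beta(13/4, 49/5)
obs 10: x=1 → posterior Beta(17/4, 49/5)
obs 11: x=1 → posterior Beta(21/4, 49/5)
obs 12: x=1 → posterior Beta(25/4, 49/5)
obs 13: x=1 → posterior Beta(29/4, 49/5)
obs 14: x=1 → posterior Beta(33/4, 49/5)

145/321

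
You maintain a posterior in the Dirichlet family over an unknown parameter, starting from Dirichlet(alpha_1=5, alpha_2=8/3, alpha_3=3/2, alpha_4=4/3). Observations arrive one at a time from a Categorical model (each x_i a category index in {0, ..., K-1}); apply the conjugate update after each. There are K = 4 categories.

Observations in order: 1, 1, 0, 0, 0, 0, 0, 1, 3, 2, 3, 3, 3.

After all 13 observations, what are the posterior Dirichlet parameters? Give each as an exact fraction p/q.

obs 1: x=1 → posterior Dirichlet(5, 11/3, 3/2, 4/3)
obs 2: x=1 → posterior Dirichlet(5, 14/3, 3/2, 4/3)
obs 3: x=0 → posterior Dirichlet(6, 14/3, 3/2, 4/3)
obs 4: x=0 → posterior Dirichlet(7, 14/3, 3/2, 4/3)
obs 5: x=0 → posterior Dirichlet(8, 14/3, 3/2, 4/3)
obs 6: x=0 → posterior Dirichlet(9, 14/3, 3/2, 4/3)
obs 7: x=0 → posterior Dirichlet(10, 14/3, 3/2, 4/3)
obs 8: x=1 → posterior Dirichlet(10, 17/3, 3/2, 4/3)
obs 9: x=3 → posterior Dirichlet(10, 17/3, 3/2, 7/3)
obs 10: x=2 → posterior Dirichlet(10, 17/3, 5/2, 7/3)
obs 11: x=3 → posterior Dirichlet(10, 17/3, 5/2, 10/3)
obs 12: x=3 → posterior Dirichlet(10, 17/3, 5/2, 13/3)
obs 13: x=3 → posterior Dirichlet(10, 17/3, 5/2, 16/3)

alpha_1=10, alpha_2=17/3, alpha_3=5/2, alpha_4=16/3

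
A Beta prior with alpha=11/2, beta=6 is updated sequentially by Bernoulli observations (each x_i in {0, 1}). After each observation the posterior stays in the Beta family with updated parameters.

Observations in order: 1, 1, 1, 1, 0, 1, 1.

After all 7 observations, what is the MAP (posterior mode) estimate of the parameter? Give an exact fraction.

7/11

obs 1: x=1 → posterior Beta(13/2, 6)
obs 2: x=1 → posterior Beta(15/2, 6)
obs 3: x=1 → posterior Beta(17/2, 6)
obs 4: x=1 → posterior Beta(19/2, 6)
obs 5: x=0 → posterior Beta(19/2, 7)
obs 6: x=1 → posterior Beta(21/2, 7)
obs 7: x=1 → posterior Beta(23/2, 7)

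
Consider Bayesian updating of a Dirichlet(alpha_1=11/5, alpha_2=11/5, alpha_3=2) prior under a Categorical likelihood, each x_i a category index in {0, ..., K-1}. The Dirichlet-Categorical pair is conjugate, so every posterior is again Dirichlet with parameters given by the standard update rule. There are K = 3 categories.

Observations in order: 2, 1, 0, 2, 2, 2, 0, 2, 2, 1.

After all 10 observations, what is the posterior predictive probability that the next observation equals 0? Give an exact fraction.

obs 1: x=2 → posterior Dirichlet(11/5, 11/5, 3)
obs 2: x=1 → posterior Dirichlet(11/5, 16/5, 3)
obs 3: x=0 → posterior Dirichlet(16/5, 16/5, 3)
obs 4: x=2 → posterior Dirichlet(16/5, 16/5, 4)
obs 5: x=2 → posterior Dirichlet(16/5, 16/5, 5)
obs 6: x=2 → posterior Dirichlet(16/5, 16/5, 6)
obs 7: x=0 → posterior Dirichlet(21/5, 16/5, 6)
obs 8: x=2 → posterior Dirichlet(21/5, 16/5, 7)
obs 9: x=2 → posterior Dirichlet(21/5, 16/5, 8)
obs 10: x=1 → posterior Dirichlet(21/5, 21/5, 8)

21/82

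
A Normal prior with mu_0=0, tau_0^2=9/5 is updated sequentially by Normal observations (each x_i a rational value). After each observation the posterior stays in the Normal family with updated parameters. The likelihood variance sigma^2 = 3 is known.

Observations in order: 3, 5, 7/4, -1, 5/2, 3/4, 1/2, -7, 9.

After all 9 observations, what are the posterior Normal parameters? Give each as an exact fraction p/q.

mu_0=87/64, tau_0^2=9/32

obs 1: x=3 → posterior Normal(9/8, 9/8)
obs 2: x=5 → posterior Normal(24/11, 9/11)
obs 3: x=7/4 → posterior Normal(117/56, 9/14)
obs 4: x=-1 → posterior Normal(105/68, 9/17)
obs 5: x=5/2 → posterior Normal(27/16, 9/20)
obs 6: x=3/4 → posterior Normal(36/23, 9/23)
obs 7: x=1/2 → posterior Normal(75/52, 9/26)
obs 8: x=-7 → posterior Normal(33/58, 9/29)
obs 9: x=9 → posterior Normal(87/64, 9/32)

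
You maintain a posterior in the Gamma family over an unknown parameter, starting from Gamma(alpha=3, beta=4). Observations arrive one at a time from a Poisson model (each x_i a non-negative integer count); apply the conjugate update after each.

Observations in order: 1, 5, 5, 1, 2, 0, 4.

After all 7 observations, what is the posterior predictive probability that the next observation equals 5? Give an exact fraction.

65529213256406007696223405/1907924332881380259202596864

obs 1: x=1 → posterior Gamma(4, 5)
obs 2: x=5 → posterior Gamma(9, 6)
obs 3: x=5 → posterior Gamma(14, 7)
obs 4: x=1 → posterior Gamma(15, 8)
obs 5: x=2 → posterior Gamma(17, 9)
obs 6: x=0 → posterior Gamma(17, 10)
obs 7: x=4 → posterior Gamma(21, 11)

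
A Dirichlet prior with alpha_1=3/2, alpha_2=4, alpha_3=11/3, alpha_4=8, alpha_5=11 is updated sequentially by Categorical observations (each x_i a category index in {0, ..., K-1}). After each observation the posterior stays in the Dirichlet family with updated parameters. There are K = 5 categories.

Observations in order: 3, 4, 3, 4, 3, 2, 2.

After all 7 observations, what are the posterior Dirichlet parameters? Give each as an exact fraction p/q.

alpha_1=3/2, alpha_2=4, alpha_3=17/3, alpha_4=11, alpha_5=13

obs 1: x=3 → posterior Dirichlet(3/2, 4, 11/3, 9, 11)
obs 2: x=4 → posterior Dirichlet(3/2, 4, 11/3, 9, 12)
obs 3: x=3 → posterior Dirichlet(3/2, 4, 11/3, 10, 12)
obs 4: x=4 → posterior Dirichlet(3/2, 4, 11/3, 10, 13)
obs 5: x=3 → posterior Dirichlet(3/2, 4, 11/3, 11, 13)
obs 6: x=2 → posterior Dirichlet(3/2, 4, 14/3, 11, 13)
obs 7: x=2 → posterior Dirichlet(3/2, 4, 17/3, 11, 13)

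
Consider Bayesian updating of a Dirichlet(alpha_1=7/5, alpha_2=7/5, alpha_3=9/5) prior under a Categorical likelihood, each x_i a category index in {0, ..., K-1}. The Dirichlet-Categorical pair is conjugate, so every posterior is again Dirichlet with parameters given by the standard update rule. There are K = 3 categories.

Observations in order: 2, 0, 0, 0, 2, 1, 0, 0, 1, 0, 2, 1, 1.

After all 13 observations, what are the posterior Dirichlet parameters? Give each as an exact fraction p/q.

obs 1: x=2 → posterior Dirichlet(7/5, 7/5, 14/5)
obs 2: x=0 → posterior Dirichlet(12/5, 7/5, 14/5)
obs 3: x=0 → posterior Dirichlet(17/5, 7/5, 14/5)
obs 4: x=0 → posterior Dirichlet(22/5, 7/5, 14/5)
obs 5: x=2 → posterior Dirichlet(22/5, 7/5, 19/5)
obs 6: x=1 → posterior Dirichlet(22/5, 12/5, 19/5)
obs 7: x=0 → posterior Dirichlet(27/5, 12/5, 19/5)
obs 8: x=0 → posterior Dirichlet(32/5, 12/5, 19/5)
obs 9: x=1 → posterior Dirichlet(32/5, 17/5, 19/5)
obs 10: x=0 → posterior Dirichlet(37/5, 17/5, 19/5)
obs 11: x=2 → posterior Dirichlet(37/5, 17/5, 24/5)
obs 12: x=1 → posterior Dirichlet(37/5, 22/5, 24/5)
obs 13: x=1 → posterior Dirichlet(37/5, 27/5, 24/5)

alpha_1=37/5, alpha_2=27/5, alpha_3=24/5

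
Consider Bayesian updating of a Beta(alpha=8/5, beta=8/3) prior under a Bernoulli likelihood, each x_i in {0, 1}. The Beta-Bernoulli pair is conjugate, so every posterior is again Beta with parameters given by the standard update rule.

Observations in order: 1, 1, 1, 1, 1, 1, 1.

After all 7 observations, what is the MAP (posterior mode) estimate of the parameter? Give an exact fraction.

114/139

obs 1: x=1 → posterior Beta(13/5, 8/3)
obs 2: x=1 → posterior Beta(18/5, 8/3)
obs 3: x=1 → posterior Beta(23/5, 8/3)
obs 4: x=1 → posterior Beta(28/5, 8/3)
obs 5: x=1 → posterior Beta(33/5, 8/3)
obs 6: x=1 → posterior Beta(38/5, 8/3)
obs 7: x=1 → posterior Beta(43/5, 8/3)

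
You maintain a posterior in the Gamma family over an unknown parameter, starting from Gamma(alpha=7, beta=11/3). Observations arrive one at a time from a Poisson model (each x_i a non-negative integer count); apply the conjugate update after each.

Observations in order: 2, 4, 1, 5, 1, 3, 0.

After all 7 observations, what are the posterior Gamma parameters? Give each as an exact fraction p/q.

alpha=23, beta=32/3

obs 1: x=2 → posterior Gamma(9, 14/3)
obs 2: x=4 → posterior Gamma(13, 17/3)
obs 3: x=1 → posterior Gamma(14, 20/3)
obs 4: x=5 → posterior Gamma(19, 23/3)
obs 5: x=1 → posterior Gamma(20, 26/3)
obs 6: x=3 → posterior Gamma(23, 29/3)
obs 7: x=0 → posterior Gamma(23, 32/3)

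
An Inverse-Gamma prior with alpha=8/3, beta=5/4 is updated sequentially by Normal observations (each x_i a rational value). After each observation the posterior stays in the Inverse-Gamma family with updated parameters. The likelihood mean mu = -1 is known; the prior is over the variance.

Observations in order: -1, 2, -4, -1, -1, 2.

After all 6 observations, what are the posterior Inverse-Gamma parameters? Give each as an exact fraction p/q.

obs 1: x=-1 → posterior Inverse-Gamma(19/6, 5/4)
obs 2: x=2 → posterior Inverse-Gamma(11/3, 23/4)
obs 3: x=-4 → posterior Inverse-Gamma(25/6, 41/4)
obs 4: x=-1 → posterior Inverse-Gamma(14/3, 41/4)
obs 5: x=-1 → posterior Inverse-Gamma(31/6, 41/4)
obs 6: x=2 → posterior Inverse-Gamma(17/3, 59/4)

alpha=17/3, beta=59/4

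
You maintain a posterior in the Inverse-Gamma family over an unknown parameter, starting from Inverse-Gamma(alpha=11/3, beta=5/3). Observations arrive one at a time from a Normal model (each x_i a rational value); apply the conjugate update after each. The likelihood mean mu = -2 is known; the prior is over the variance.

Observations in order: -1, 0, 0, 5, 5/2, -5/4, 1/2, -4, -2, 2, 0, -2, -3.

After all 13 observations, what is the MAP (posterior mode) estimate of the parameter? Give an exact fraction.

obs 1: x=-1 → posterior Inverse-Gamma(25/6, 13/6)
obs 2: x=0 → posterior Inverse-Gamma(14/3, 25/6)
obs 3: x=0 → posterior Inverse-Gamma(31/6, 37/6)
obs 4: x=5 → posterior Inverse-Gamma(17/3, 92/3)
obs 5: x=5/2 → posterior Inverse-Gamma(37/6, 979/24)
obs 6: x=-5/4 → posterior Inverse-Gamma(20/3, 3943/96)
obs 7: x=1/2 → posterior Inverse-Gamma(43/6, 4243/96)
obs 8: x=-4 → posterior Inverse-Gamma(23/3, 4435/96)
obs 9: x=-2 → posterior Inverse-Gamma(49/6, 4435/96)
obs 10: x=2 → posterior Inverse-Gamma(26/3, 5203/96)
obs 11: x=0 → posterior Inverse-Gamma(55/6, 5395/96)
obs 12: x=-2 → posterior Inverse-Gamma(29/3, 5395/96)
obs 13: x=-3 → posterior Inverse-Gamma(61/6, 5443/96)

5443/1072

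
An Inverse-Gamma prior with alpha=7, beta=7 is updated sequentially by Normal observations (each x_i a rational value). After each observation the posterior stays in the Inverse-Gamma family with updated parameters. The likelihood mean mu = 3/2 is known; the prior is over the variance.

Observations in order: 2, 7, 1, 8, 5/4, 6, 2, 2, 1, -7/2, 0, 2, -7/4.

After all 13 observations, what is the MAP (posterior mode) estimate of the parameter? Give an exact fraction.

1169/232

obs 1: x=2 → posterior Inverse-Gamma(15/2, 57/8)
obs 2: x=7 → posterior Inverse-Gamma(8, 89/4)
obs 3: x=1 → posterior Inverse-Gamma(17/2, 179/8)
obs 4: x=8 → posterior Inverse-Gamma(9, 87/2)
obs 5: x=5/4 → posterior Inverse-Gamma(19/2, 1393/32)
obs 6: x=6 → posterior Inverse-Gamma(10, 1717/32)
obs 7: x=2 → posterior Inverse-Gamma(21/2, 1721/32)
obs 8: x=2 → posterior Inverse-Gamma(11, 1725/32)
obs 9: x=1 → posterior Inverse-Gamma(23/2, 1729/32)
obs 10: x=-7/2 → posterior Inverse-Gamma(12, 2129/32)
obs 11: x=0 → posterior Inverse-Gamma(25/2, 2165/32)
obs 12: x=2 → posterior Inverse-Gamma(13, 2169/32)
obs 13: x=-7/4 → posterior Inverse-Gamma(27/2, 1169/16)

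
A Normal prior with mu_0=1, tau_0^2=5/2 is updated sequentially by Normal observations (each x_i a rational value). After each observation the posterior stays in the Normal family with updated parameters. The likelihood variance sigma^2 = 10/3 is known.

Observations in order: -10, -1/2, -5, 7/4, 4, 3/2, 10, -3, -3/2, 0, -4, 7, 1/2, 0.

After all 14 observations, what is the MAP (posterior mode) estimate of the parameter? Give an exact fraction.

obs 1: x=-10 → posterior Normal(-26/7, 10/7)
obs 2: x=-1/2 → posterior Normal(-11/4, 1)
obs 3: x=-5 → posterior Normal(-85/26, 10/13)
obs 4: x=7/4 → posterior Normal(-149/64, 5/8)
obs 5: x=4 → posterior Normal(-101/76, 10/19)
obs 6: x=3/2 → posterior Normal(-83/88, 5/11)
obs 7: x=10 → posterior Normal(37/100, 2/5)
obs 8: x=-3 → posterior Normal(1/112, 5/14)
obs 9: x=-3/2 → posterior Normal(-17/124, 10/31)
obs 10: x=0 → posterior Normal(-1/8, 5/17)
obs 11: x=-4 → posterior Normal(-65/148, 10/37)
obs 12: x=7 → posterior Normal(19/160, 1/4)
obs 13: x=1/2 → posterior Normal(25/172, 10/43)
obs 14: x=0 → posterior Normal(25/184, 5/23)

25/184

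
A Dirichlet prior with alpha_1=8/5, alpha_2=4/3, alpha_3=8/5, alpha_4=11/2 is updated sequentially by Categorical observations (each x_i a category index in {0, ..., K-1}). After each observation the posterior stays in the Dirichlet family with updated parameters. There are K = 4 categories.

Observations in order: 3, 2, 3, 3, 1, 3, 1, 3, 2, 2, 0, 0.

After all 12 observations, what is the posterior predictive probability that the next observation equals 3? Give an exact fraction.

obs 1: x=3 → posterior Dirichlet(8/5, 4/3, 8/5, 13/2)
obs 2: x=2 → posterior Dirichlet(8/5, 4/3, 13/5, 13/2)
obs 3: x=3 → posterior Dirichlet(8/5, 4/3, 13/5, 15/2)
obs 4: x=3 → posterior Dirichlet(8/5, 4/3, 13/5, 17/2)
obs 5: x=1 → posterior Dirichlet(8/5, 7/3, 13/5, 17/2)
obs 6: x=3 → posterior Dirichlet(8/5, 7/3, 13/5, 19/2)
obs 7: x=1 → posterior Dirichlet(8/5, 10/3, 13/5, 19/2)
obs 8: x=3 → posterior Dirichlet(8/5, 10/3, 13/5, 21/2)
obs 9: x=2 → posterior Dirichlet(8/5, 10/3, 18/5, 21/2)
obs 10: x=2 → posterior Dirichlet(8/5, 10/3, 23/5, 21/2)
obs 11: x=0 → posterior Dirichlet(13/5, 10/3, 23/5, 21/2)
obs 12: x=0 → posterior Dirichlet(18/5, 10/3, 23/5, 21/2)

315/661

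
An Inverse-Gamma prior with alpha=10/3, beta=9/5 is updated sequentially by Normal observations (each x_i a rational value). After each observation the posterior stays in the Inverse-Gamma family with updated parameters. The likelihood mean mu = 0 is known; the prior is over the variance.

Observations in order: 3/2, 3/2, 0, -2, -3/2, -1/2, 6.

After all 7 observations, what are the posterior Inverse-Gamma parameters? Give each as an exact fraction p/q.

obs 1: x=3/2 → posterior Inverse-Gamma(23/6, 117/40)
obs 2: x=3/2 → posterior Inverse-Gamma(13/3, 81/20)
obs 3: x=0 → posterior Inverse-Gamma(29/6, 81/20)
obs 4: x=-2 → posterior Inverse-Gamma(16/3, 121/20)
obs 5: x=-3/2 → posterior Inverse-Gamma(35/6, 287/40)
obs 6: x=-1/2 → posterior Inverse-Gamma(19/3, 73/10)
obs 7: x=6 → posterior Inverse-Gamma(41/6, 253/10)

alpha=41/6, beta=253/10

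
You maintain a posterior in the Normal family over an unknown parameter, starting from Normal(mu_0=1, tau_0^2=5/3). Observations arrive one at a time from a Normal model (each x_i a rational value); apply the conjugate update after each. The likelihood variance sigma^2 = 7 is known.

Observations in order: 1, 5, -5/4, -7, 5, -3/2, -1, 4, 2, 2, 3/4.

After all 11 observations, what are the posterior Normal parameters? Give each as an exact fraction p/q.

obs 1: x=1 → posterior Normal(1, 35/26)
obs 2: x=5 → posterior Normal(51/31, 35/31)
obs 3: x=-5/4 → posterior Normal(179/144, 35/36)
obs 4: x=-7 → posterior Normal(39/164, 35/41)
obs 5: x=5 → posterior Normal(139/184, 35/46)
obs 6: x=-3/2 → posterior Normal(109/204, 35/51)
obs 7: x=-1 → posterior Normal(89/224, 5/8)
obs 8: x=4 → posterior Normal(169/244, 35/61)
obs 9: x=2 → posterior Normal(19/24, 35/66)
obs 10: x=2 → posterior Normal(249/284, 35/71)
obs 11: x=3/4 → posterior Normal(33/38, 35/76)

mu_0=33/38, tau_0^2=35/76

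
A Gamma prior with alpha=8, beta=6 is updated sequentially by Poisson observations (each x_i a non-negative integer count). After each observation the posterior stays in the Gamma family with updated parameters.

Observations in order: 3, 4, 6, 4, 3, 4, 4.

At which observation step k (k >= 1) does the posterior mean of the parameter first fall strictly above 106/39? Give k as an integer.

obs 1: x=3 → posterior Gamma(11, 7)
obs 2: x=4 → posterior Gamma(15, 8)
obs 3: x=6 → posterior Gamma(21, 9)
obs 4: x=4 → posterior Gamma(25, 10)
obs 5: x=3 → posterior Gamma(28, 11)
obs 6: x=4 → posterior Gamma(32, 12)
obs 7: x=4 → posterior Gamma(36, 13)

k = 7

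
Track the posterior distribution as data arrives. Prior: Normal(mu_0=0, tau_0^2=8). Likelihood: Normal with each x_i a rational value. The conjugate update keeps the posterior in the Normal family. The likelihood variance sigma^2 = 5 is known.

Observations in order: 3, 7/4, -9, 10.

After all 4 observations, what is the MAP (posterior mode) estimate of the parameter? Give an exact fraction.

46/37

obs 1: x=3 → posterior Normal(24/13, 40/13)
obs 2: x=7/4 → posterior Normal(38/21, 40/21)
obs 3: x=-9 → posterior Normal(-34/29, 40/29)
obs 4: x=10 → posterior Normal(46/37, 40/37)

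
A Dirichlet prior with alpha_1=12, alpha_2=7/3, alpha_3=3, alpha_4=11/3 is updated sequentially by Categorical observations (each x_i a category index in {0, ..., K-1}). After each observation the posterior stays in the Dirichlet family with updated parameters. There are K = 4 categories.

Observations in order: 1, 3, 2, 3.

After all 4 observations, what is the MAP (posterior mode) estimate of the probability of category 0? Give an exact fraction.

obs 1: x=1 → posterior Dirichlet(12, 10/3, 3, 11/3)
obs 2: x=3 → posterior Dirichlet(12, 10/3, 3, 14/3)
obs 3: x=2 → posterior Dirichlet(12, 10/3, 4, 14/3)
obs 4: x=3 → posterior Dirichlet(12, 10/3, 4, 17/3)

11/21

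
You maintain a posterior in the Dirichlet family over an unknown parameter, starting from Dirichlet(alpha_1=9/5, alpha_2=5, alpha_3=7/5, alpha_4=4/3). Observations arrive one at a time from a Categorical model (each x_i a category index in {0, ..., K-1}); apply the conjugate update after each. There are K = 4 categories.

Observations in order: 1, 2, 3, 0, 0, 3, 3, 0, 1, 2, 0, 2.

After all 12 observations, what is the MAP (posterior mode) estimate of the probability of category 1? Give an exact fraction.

obs 1: x=1 → posterior Dirichlet(9/5, 6, 7/5, 4/3)
obs 2: x=2 → posterior Dirichlet(9/5, 6, 12/5, 4/3)
obs 3: x=3 → posterior Dirichlet(9/5, 6, 12/5, 7/3)
obs 4: x=0 → posterior Dirichlet(14/5, 6, 12/5, 7/3)
obs 5: x=0 → posterior Dirichlet(19/5, 6, 12/5, 7/3)
obs 6: x=3 → posterior Dirichlet(19/5, 6, 12/5, 10/3)
obs 7: x=3 → posterior Dirichlet(19/5, 6, 12/5, 13/3)
obs 8: x=0 → posterior Dirichlet(24/5, 6, 12/5, 13/3)
obs 9: x=1 → posterior Dirichlet(24/5, 7, 12/5, 13/3)
obs 10: x=2 → posterior Dirichlet(24/5, 7, 17/5, 13/3)
obs 11: x=0 → posterior Dirichlet(29/5, 7, 17/5, 13/3)
obs 12: x=2 → posterior Dirichlet(29/5, 7, 22/5, 13/3)

90/263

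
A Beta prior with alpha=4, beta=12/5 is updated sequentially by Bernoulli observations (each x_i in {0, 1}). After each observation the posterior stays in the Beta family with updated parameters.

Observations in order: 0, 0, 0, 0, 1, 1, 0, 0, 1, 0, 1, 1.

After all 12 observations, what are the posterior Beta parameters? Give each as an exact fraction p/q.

obs 1: x=0 → posterior Beta(4, 17/5)
obs 2: x=0 → posterior Beta(4, 22/5)
obs 3: x=0 → posterior Beta(4, 27/5)
obs 4: x=0 → posterior Beta(4, 32/5)
obs 5: x=1 → posterior Beta(5, 32/5)
obs 6: x=1 → posterior Beta(6, 32/5)
obs 7: x=0 → posterior Beta(6, 37/5)
obs 8: x=0 → posterior Beta(6, 42/5)
obs 9: x=1 → posterior Beta(7, 42/5)
obs 10: x=0 → posterior Beta(7, 47/5)
obs 11: x=1 → posterior Beta(8, 47/5)
obs 12: x=1 → posterior Beta(9, 47/5)

alpha=9, beta=47/5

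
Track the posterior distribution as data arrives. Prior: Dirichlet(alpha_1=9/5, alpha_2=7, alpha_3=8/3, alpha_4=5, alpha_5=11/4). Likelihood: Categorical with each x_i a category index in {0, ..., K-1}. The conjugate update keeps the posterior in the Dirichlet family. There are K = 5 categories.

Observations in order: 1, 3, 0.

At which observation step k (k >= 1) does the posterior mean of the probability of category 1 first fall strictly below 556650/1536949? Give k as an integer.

k = 3

obs 1: x=1 → posterior Dirichlet(9/5, 8, 8/3, 5, 11/4)
obs 2: x=3 → posterior Dirichlet(9/5, 8, 8/3, 6, 11/4)
obs 3: x=0 → posterior Dirichlet(14/5, 8, 8/3, 6, 11/4)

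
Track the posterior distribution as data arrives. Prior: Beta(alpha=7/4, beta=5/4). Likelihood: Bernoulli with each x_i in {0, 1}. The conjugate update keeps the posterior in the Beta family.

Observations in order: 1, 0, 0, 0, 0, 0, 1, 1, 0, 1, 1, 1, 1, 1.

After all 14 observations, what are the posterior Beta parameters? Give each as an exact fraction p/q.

alpha=39/4, beta=29/4

obs 1: x=1 → posterior Beta(11/4, 5/4)
obs 2: x=0 → posterior Beta(11/4, 9/4)
obs 3: x=0 → posterior Beta(11/4, 13/4)
obs 4: x=0 → posterior Beta(11/4, 17/4)
obs 5: x=0 → posterior Beta(11/4, 21/4)
obs 6: x=0 → posterior Beta(11/4, 25/4)
obs 7: x=1 → posterior Beta(15/4, 25/4)
obs 8: x=1 → posterior Beta(19/4, 25/4)
obs 9: x=0 → posterior Beta(19/4, 29/4)
obs 10: x=1 → posterior Beta(23/4, 29/4)
obs 11: x=1 → posterior Beta(27/4, 29/4)
obs 12: x=1 → posterior Beta(31/4, 29/4)
obs 13: x=1 → posterior Beta(35/4, 29/4)
obs 14: x=1 → posterior Beta(39/4, 29/4)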